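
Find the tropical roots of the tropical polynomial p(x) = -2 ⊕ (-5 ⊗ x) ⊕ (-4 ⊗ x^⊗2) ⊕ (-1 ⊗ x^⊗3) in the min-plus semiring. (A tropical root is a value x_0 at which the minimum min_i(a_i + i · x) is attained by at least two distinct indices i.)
Roots: {-3, -1, 3}

Each tropical root is a break point of the lower envelope of the lines y = a_i + i · x (there are 4 lines, with slopes 0, 1, ..., 3). Only the lines that attain the minimum somewhere contribute to roots; other lines are dominated. Here the surviving (envelope) indices are i = 3, i = 2, i = 1, i = 0.
Intersections between consecutive envelope lines give the roots: for adjacent envelope indices i < j the intersection is x = (a_i − a_j) / (j − i). Reading off the sorted break points: {-3, -1, 3}.
Verification: at each break x_0, at least two indices attain the minimum of min_i(a_i + i · x_0).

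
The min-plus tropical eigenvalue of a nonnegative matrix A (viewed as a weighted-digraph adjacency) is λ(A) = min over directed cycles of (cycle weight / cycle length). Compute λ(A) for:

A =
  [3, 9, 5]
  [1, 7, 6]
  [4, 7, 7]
λ(A) = 3

Enumerate directed cycles and compute their means (weight / length). Sample:
  cycle 0 → 0: weight = 3, length = 1, mean = 3/1 ≈ 3.000
  cycle 1 → 1: weight = 7, length = 1, mean = 7/1 ≈ 7.000
  cycle 2 → 2: weight = 7, length = 1, mean = 7/1 ≈ 7.000
  cycle 0 → 1 → 0: weight = 10, length = 2, mean = 10/2 ≈ 5.000
  cycle 0 → 2 → 0: weight = 9, length = 2, mean = 9/2 ≈ 4.500
  cycle 1 → 0 → 1: weight = 10, length = 2, mean = 10/2 ≈ 5.000
Minimum mean = 3.000, attained e.g. along the cycle 0 → 0 with weight 3 and length 1. So λ(A) = 3/1 = 3.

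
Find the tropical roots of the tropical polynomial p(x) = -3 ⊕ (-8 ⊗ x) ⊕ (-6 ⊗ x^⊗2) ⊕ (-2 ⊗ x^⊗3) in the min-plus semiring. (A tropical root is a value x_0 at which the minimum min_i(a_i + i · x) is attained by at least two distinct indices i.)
Roots: {-4, -2, 5}

Each tropical root is a break point of the lower envelope of the lines y = a_i + i · x (there are 4 lines, with slopes 0, 1, ..., 3). Only the lines that attain the minimum somewhere contribute to roots; other lines are dominated. Here the surviving (envelope) indices are i = 3, i = 2, i = 1, i = 0.
Intersections between consecutive envelope lines give the roots: for adjacent envelope indices i < j the intersection is x = (a_i − a_j) / (j − i). Reading off the sorted break points: {-4, -2, 5}.
Verification: at each break x_0, at least two indices attain the minimum of min_i(a_i + i · x_0).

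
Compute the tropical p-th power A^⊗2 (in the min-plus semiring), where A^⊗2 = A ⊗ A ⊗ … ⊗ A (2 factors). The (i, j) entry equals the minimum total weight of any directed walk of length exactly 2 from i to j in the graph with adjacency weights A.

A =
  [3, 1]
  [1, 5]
A^⊗2 =
  [2, 4]
  [4, 2]

Each entry (A^⊗2)_ij equals the minimum over all length-2 walks i = v_0 → v_1 → … → v_2 = j of Σ_t A[v_t][v_{t+1}]. For example, for (i, j) = (0, 1) we minimise over 2 possible intermediate vertex sequences; the minimum is 4, attained along the walk 0 → 0 → 1.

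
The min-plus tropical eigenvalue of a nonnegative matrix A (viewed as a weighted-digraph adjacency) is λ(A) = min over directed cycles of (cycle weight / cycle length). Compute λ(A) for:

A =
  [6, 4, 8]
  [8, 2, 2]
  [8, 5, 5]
λ(A) = 2

Enumerate directed cycles and compute their means (weight / length). Sample:
  cycle 0 → 0: weight = 6, length = 1, mean = 6/1 ≈ 6.000
  cycle 1 → 1: weight = 2, length = 1, mean = 2/1 ≈ 2.000
  cycle 2 → 2: weight = 5, length = 1, mean = 5/1 ≈ 5.000
  cycle 0 → 1 → 0: weight = 12, length = 2, mean = 12/2 ≈ 6.000
  cycle 0 → 2 → 0: weight = 16, length = 2, mean = 16/2 ≈ 8.000
  cycle 1 → 0 → 1: weight = 12, length = 2, mean = 12/2 ≈ 6.000
Minimum mean = 2.000, attained e.g. along the cycle 1 → 1 with weight 2 and length 1. So λ(A) = 2/1 = 2.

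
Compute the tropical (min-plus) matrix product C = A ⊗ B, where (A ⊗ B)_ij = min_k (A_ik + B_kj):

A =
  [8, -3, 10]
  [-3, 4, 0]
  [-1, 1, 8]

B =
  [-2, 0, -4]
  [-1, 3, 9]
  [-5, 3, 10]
A ⊗ B =
  [-4, 0, 4]
  [-5, -3, -7]
  [-3, -1, -5]

Apply the min-plus product entry-by-entry:
  C[0][0] = min over k of (A[0][0] + B[0][0] = 8 + -2 = 6, A[0][1] + B[1][0] = -3 + -1 = -4, A[0][2] + B[2][0] = 10 + -5 = 5) = -4 (attained at k = 1)
  C[0][1] = min over k of (A[0][0] + B[0][1] = 8 + 0 = 8, A[0][1] + B[1][1] = -3 + 3 = 0, A[0][2] + B[2][1] = 10 + 3 = 13) = 0 (attained at k = 1)
  C[0][2] = min over k of (A[0][0] + B[0][2] = 8 + -4 = 4, A[0][1] + B[1][2] = -3 + 9 = 6, A[0][2] + B[2][2] = 10 + 10 = 20) = 4 (attained at k = 0)
  C[1][0] = min over k of (A[1][0] + B[0][0] = -3 + -2 = -5, A[1][1] + B[1][0] = 4 + -1 = 3, A[1][2] + B[2][0] = 0 + -5 = -5) = -5 (attained at k = 0)
  C[1][1] = min over k of (A[1][0] + B[0][1] = -3 + 0 = -3, A[1][1] + B[1][1] = 4 + 3 = 7, A[1][2] + B[2][1] = 0 + 3 = 3) = -3 (attained at k = 0)
  C[1][2] = min over k of (A[1][0] + B[0][2] = -3 + -4 = -7, A[1][1] + B[1][2] = 4 + 9 = 13, A[1][2] + B[2][2] = 0 + 10 = 10) = -7 (attained at k = 0)
  C[2][0] = min over k of (A[2][0] + B[0][0] = -1 + -2 = -3, A[2][1] + B[1][0] = 1 + -1 = 0, A[2][2] + B[2][0] = 8 + -5 = 3) = -3 (attained at k = 0)
  C[2][1] = min over k of (A[2][0] + B[0][1] = -1 + 0 = -1, A[2][1] + B[1][1] = 1 + 3 = 4, A[2][2] + B[2][1] = 8 + 3 = 11) = -1 (attained at k = 0)
  C[2][2] = min over k of (A[2][0] + B[0][2] = -1 + -4 = -5, A[2][1] + B[1][2] = 1 + 9 = 10, A[2][2] + B[2][2] = 8 + 10 = 18) = -5 (attained at k = 0)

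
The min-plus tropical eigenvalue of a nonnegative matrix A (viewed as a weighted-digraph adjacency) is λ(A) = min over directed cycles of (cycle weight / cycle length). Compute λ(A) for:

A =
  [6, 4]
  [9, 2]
λ(A) = 2

Enumerate directed cycles and compute their means (weight / length). Sample:
  cycle 0 → 0: weight = 6, length = 1, mean = 6/1 ≈ 6.000
  cycle 1 → 1: weight = 2, length = 1, mean = 2/1 ≈ 2.000
  cycle 0 → 1 → 0: weight = 13, length = 2, mean = 13/2 ≈ 6.500
  cycle 1 → 0 → 1: weight = 13, length = 2, mean = 13/2 ≈ 6.500
Minimum mean = 2.000, attained e.g. along the cycle 1 → 1 with weight 2 and length 1. So λ(A) = 2/1 = 2.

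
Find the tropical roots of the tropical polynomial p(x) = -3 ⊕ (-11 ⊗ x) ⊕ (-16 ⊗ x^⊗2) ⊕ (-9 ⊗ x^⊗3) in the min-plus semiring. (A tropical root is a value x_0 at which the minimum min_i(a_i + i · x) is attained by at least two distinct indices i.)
Roots: {-7, 5, 8}

Each tropical root is a break point of the lower envelope of the lines y = a_i + i · x (there are 4 lines, with slopes 0, 1, ..., 3). Only the lines that attain the minimum somewhere contribute to roots; other lines are dominated. Here the surviving (envelope) indices are i = 3, i = 2, i = 1, i = 0.
Intersections between consecutive envelope lines give the roots: for adjacent envelope indices i < j the intersection is x = (a_i − a_j) / (j − i). Reading off the sorted break points: {-7, 5, 8}.
Verification: at each break x_0, at least two indices attain the minimum of min_i(a_i + i · x_0).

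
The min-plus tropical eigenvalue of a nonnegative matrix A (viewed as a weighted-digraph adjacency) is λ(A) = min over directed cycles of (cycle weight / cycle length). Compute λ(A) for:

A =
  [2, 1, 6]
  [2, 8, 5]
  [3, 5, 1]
λ(A) = 1

Enumerate directed cycles and compute their means (weight / length). Sample:
  cycle 0 → 0: weight = 2, length = 1, mean = 2/1 ≈ 2.000
  cycle 1 → 1: weight = 8, length = 1, mean = 8/1 ≈ 8.000
  cycle 2 → 2: weight = 1, length = 1, mean = 1/1 ≈ 1.000
  cycle 0 → 1 → 0: weight = 3, length = 2, mean = 3/2 ≈ 1.500
  cycle 0 → 2 → 0: weight = 9, length = 2, mean = 9/2 ≈ 4.500
  cycle 1 → 0 → 1: weight = 3, length = 2, mean = 3/2 ≈ 1.500
Minimum mean = 1.000, attained e.g. along the cycle 2 → 2 with weight 1 and length 1. So λ(A) = 1/1 = 1.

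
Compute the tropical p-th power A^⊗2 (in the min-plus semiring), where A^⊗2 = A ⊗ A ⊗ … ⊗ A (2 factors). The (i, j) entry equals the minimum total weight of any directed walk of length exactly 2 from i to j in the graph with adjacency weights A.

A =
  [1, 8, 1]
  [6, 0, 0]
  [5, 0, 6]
A^⊗2 =
  [2, 1, 2]
  [5, 0, 0]
  [6, 0, 0]

Each entry (A^⊗2)_ij equals the minimum over all length-2 walks i = v_0 → v_1 → … → v_2 = j of Σ_t A[v_t][v_{t+1}]. For example, for (i, j) = (0, 2) we minimise over 3 possible intermediate vertex sequences; the minimum is 2, attained along the walk 0 → 0 → 2.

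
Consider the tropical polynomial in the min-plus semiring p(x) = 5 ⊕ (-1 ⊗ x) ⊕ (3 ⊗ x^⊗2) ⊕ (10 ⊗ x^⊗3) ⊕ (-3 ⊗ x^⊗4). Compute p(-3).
p(-3) = -15

A tropical monomial a ⊗ x^⊗i evaluates to a + i · x. Evaluating each term at x = -3:
  Term 0 contributes 5 + 0 · -3 = 5
  Term 1 contributes -1 + 1 · -3 = -4
  Term 2 contributes 3 + 2 · -3 = -3
  Term 3 contributes 10 + 3 · -3 = 1
  Term 4 contributes -3 + 4 · -3 = -15
p(-3) = ⊕ of these = min[5, -4, -3, 1, -15] = -15.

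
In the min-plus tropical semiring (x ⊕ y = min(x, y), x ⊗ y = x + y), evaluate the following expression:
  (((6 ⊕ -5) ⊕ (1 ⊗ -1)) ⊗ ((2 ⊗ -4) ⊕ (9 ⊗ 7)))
(((6 ⊕ -5) ⊕ (1 ⊗ -1)) ⊗ ((2 ⊗ -4) ⊕ (9 ⊗ 7))) = -7

Expand innermost to outermost. Recall ⊕ takes the minimum of its arguments and ⊗ takes their sum. Working out the expression (((6 ⊕ -5) ⊕ (1 ⊗ -1)) ⊗ ((2 ⊗ -4) ⊕ (9 ⊗ 7))) gives -7.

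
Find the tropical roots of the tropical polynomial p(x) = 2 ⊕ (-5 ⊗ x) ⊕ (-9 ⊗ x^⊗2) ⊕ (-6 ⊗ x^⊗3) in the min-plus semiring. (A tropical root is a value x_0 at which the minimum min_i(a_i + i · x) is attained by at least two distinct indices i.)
Roots: {-3, 4, 7}

Each tropical root is a break point of the lower envelope of the lines y = a_i + i · x (there are 4 lines, with slopes 0, 1, ..., 3). Only the lines that attain the minimum somewhere contribute to roots; other lines are dominated. Here the surviving (envelope) indices are i = 3, i = 2, i = 1, i = 0.
Intersections between consecutive envelope lines give the roots: for adjacent envelope indices i < j the intersection is x = (a_i − a_j) / (j − i). Reading off the sorted break points: {-3, 4, 7}.
Verification: at each break x_0, at least two indices attain the minimum of min_i(a_i + i · x_0).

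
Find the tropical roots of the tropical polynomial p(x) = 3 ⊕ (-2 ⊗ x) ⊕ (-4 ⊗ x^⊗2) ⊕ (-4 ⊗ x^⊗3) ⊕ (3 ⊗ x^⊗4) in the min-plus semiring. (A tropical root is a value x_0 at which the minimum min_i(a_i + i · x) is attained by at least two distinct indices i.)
Roots: {-7, 0, 2, 5}

Each tropical root is a break point of the lower envelope of the lines y = a_i + i · x (there are 5 lines, with slopes 0, 1, ..., 4). Only the lines that attain the minimum somewhere contribute to roots; other lines are dominated. Here the surviving (envelope) indices are i = 4, i = 3, i = 2, i = 1, i = 0.
Intersections between consecutive envelope lines give the roots: for adjacent envelope indices i < j the intersection is x = (a_i − a_j) / (j − i). Reading off the sorted break points: {-7, 0, 2, 5}.
Verification: at each break x_0, at least two indices attain the minimum of min_i(a_i + i · x_0).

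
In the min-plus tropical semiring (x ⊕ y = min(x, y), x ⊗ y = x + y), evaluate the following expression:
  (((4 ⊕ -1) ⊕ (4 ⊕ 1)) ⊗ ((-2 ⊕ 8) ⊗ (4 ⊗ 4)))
(((4 ⊕ -1) ⊕ (4 ⊕ 1)) ⊗ ((-2 ⊕ 8) ⊗ (4 ⊗ 4))) = 5

Expand innermost to outermost. Recall ⊕ takes the minimum of its arguments and ⊗ takes their sum. Working out the expression (((4 ⊕ -1) ⊕ (4 ⊕ 1)) ⊗ ((-2 ⊕ 8) ⊗ (4 ⊗ 4))) gives 5.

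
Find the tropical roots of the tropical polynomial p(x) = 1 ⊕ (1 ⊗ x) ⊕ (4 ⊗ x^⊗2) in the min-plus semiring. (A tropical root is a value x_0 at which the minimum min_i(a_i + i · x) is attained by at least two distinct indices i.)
Roots: {-3, 0}

Each tropical root is a break point of the lower envelope of the lines y = a_i + i · x (there are 3 lines, with slopes 0, 1, ..., 2). Only the lines that attain the minimum somewhere contribute to roots; other lines are dominated. Here the surviving (envelope) indices are i = 2, i = 1, i = 0.
Intersections between consecutive envelope lines give the roots: for adjacent envelope indices i < j the intersection is x = (a_i − a_j) / (j − i). Reading off the sorted break points: {-3, 0}.
Verification: at each break x_0, at least two indices attain the minimum of min_i(a_i + i · x_0).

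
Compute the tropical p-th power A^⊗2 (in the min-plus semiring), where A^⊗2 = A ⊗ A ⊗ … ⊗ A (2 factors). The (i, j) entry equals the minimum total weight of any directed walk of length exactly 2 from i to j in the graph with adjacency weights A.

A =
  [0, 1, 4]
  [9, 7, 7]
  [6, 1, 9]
A^⊗2 =
  [0, 1, 4]
  [9, 8, 13]
  [6, 7, 8]

Each entry (A^⊗2)_ij equals the minimum over all length-2 walks i = v_0 → v_1 → … → v_2 = j of Σ_t A[v_t][v_{t+1}]. For example, for (i, j) = (0, 2) we minimise over 3 possible intermediate vertex sequences; the minimum is 4, attained along the walk 0 → 0 → 2.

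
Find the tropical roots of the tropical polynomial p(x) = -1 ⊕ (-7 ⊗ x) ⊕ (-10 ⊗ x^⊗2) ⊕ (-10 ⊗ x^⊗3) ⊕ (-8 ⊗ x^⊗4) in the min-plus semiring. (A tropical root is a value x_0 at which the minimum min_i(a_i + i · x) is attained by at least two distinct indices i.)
Roots: {-2, 0, 3, 6}

Each tropical root is a break point of the lower envelope of the lines y = a_i + i · x (there are 5 lines, with slopes 0, 1, ..., 4). Only the lines that attain the minimum somewhere contribute to roots; other lines are dominated. Here the surviving (envelope) indices are i = 4, i = 3, i = 2, i = 1, i = 0.
Intersections between consecutive envelope lines give the roots: for adjacent envelope indices i < j the intersection is x = (a_i − a_j) / (j − i). Reading off the sorted break points: {-2, 0, 3, 6}.
Verification: at each break x_0, at least two indices attain the minimum of min_i(a_i + i · x_0).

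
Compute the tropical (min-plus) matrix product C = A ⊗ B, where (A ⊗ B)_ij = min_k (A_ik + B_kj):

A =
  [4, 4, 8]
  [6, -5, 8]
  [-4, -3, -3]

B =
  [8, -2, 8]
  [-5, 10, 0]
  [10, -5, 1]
A ⊗ B =
  [-1, 2, 4]
  [-10, 3, -5]
  [-8, -8, -3]

Apply the min-plus product entry-by-entry:
  C[0][0] = min over k of (A[0][0] + B[0][0] = 4 + 8 = 12, A[0][1] + B[1][0] = 4 + -5 = -1, A[0][2] + B[2][0] = 8 + 10 = 18) = -1 (attained at k = 1)
  C[0][1] = min over k of (A[0][0] + B[0][1] = 4 + -2 = 2, A[0][1] + B[1][1] = 4 + 10 = 14, A[0][2] + B[2][1] = 8 + -5 = 3) = 2 (attained at k = 0)
  C[0][2] = min over k of (A[0][0] + B[0][2] = 4 + 8 = 12, A[0][1] + B[1][2] = 4 + 0 = 4, A[0][2] + B[2][2] = 8 + 1 = 9) = 4 (attained at k = 1)
  C[1][0] = min over k of (A[1][0] + B[0][0] = 6 + 8 = 14, A[1][1] + B[1][0] = -5 + -5 = -10, A[1][2] + B[2][0] = 8 + 10 = 18) = -10 (attained at k = 1)
  C[1][1] = min over k of (A[1][0] + B[0][1] = 6 + -2 = 4, A[1][1] + B[1][1] = -5 + 10 = 5, A[1][2] + B[2][1] = 8 + -5 = 3) = 3 (attained at k = 2)
  C[1][2] = min over k of (A[1][0] + B[0][2] = 6 + 8 = 14, A[1][1] + B[1][2] = -5 + 0 = -5, A[1][2] + B[2][2] = 8 + 1 = 9) = -5 (attained at k = 1)
  C[2][0] = min over k of (A[2][0] + B[0][0] = -4 + 8 = 4, A[2][1] + B[1][0] = -3 + -5 = -8, A[2][2] + B[2][0] = -3 + 10 = 7) = -8 (attained at k = 1)
  C[2][1] = min over k of (A[2][0] + B[0][1] = -4 + -2 = -6, A[2][1] + B[1][1] = -3 + 10 = 7, A[2][2] + B[2][1] = -3 + -5 = -8) = -8 (attained at k = 2)
  C[2][2] = min over k of (A[2][0] + B[0][2] = -4 + 8 = 4, A[2][1] + B[1][2] = -3 + 0 = -3, A[2][2] + B[2][2] = -3 + 1 = -2) = -3 (attained at k = 1)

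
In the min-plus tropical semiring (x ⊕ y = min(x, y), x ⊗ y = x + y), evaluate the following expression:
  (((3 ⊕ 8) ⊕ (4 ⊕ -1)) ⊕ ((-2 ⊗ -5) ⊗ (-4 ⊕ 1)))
(((3 ⊕ 8) ⊕ (4 ⊕ -1)) ⊕ ((-2 ⊗ -5) ⊗ (-4 ⊕ 1))) = -11

Expand innermost to outermost. Recall ⊕ takes the minimum of its arguments and ⊗ takes their sum. Working out the expression (((3 ⊕ 8) ⊕ (4 ⊕ -1)) ⊕ ((-2 ⊗ -5) ⊗ (-4 ⊕ 1))) gives -11.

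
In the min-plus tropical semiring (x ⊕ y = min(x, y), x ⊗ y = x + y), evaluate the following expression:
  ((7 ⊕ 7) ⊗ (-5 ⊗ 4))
((7 ⊕ 7) ⊗ (-5 ⊗ 4)) = 6

Expand innermost to outermost. Recall ⊕ takes the minimum of its arguments and ⊗ takes their sum. Working out the expression ((7 ⊕ 7) ⊗ (-5 ⊗ 4)) gives 6.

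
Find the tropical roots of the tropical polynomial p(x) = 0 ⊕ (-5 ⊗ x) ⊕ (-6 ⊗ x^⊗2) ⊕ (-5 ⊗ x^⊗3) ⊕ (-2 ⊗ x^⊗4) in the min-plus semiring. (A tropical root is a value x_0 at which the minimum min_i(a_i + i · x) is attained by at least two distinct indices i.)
Roots: {-3, -1, 1, 5}

Each tropical root is a break point of the lower envelope of the lines y = a_i + i · x (there are 5 lines, with slopes 0, 1, ..., 4). Only the lines that attain the minimum somewhere contribute to roots; other lines are dominated. Here the surviving (envelope) indices are i = 4, i = 3, i = 2, i = 1, i = 0.
Intersections between consecutive envelope lines give the roots: for adjacent envelope indices i < j the intersection is x = (a_i − a_j) / (j − i). Reading off the sorted break points: {-3, -1, 1, 5}.
Verification: at each break x_0, at least two indices attain the minimum of min_i(a_i + i · x_0).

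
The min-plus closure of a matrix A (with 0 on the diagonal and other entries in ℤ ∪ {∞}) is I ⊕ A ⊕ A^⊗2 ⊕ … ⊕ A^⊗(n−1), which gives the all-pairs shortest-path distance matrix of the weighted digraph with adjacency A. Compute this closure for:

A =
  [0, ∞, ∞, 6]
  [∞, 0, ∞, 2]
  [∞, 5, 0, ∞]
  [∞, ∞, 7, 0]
Closure =
  [0, 18, 13, 6]
  [∞, 0, 9, 2]
  [∞, 5, 0, 7]
  [∞, 12, 7, 0]

This is the Floyd-Warshall all-pairs shortest-path computation. For each intermediate vertex k = 0, 1, …, 3, update dist[i][j] ← min(dist[i][j], dist[i][k] + dist[k][j]). The final matrix gives, for each (i, j), the minimum total weight of any directed path from i to j (possibly empty when i = j).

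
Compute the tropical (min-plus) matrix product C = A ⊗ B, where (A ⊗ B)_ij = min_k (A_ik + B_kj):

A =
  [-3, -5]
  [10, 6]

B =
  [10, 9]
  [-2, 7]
A ⊗ B =
  [-7, 2]
  [4, 13]

Apply the min-plus product entry-by-entry:
  C[0][0] = min over k of (A[0][0] + B[0][0] = -3 + 10 = 7, A[0][1] + B[1][0] = -5 + -2 = -7) = -7 (attained at k = 1)
  C[0][1] = min over k of (A[0][0] + B[0][1] = -3 + 9 = 6, A[0][1] + B[1][1] = -5 + 7 = 2) = 2 (attained at k = 1)
  C[1][0] = min over k of (A[1][0] + B[0][0] = 10 + 10 = 20, A[1][1] + B[1][0] = 6 + -2 = 4) = 4 (attained at k = 1)
  C[1][1] = min over k of (A[1][0] + B[0][1] = 10 + 9 = 19, A[1][1] + B[1][1] = 6 + 7 = 13) = 13 (attained at k = 1)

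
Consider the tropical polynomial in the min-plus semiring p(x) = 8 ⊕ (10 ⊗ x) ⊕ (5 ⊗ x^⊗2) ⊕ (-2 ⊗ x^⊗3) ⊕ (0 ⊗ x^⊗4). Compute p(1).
p(1) = 1

A tropical monomial a ⊗ x^⊗i evaluates to a + i · x. Evaluating each term at x = 1:
  Term 0 contributes 8 + 0 · 1 = 8
  Term 1 contributes 10 + 1 · 1 = 11
  Term 2 contributes 5 + 2 · 1 = 7
  Term 3 contributes -2 + 3 · 1 = 1
  Term 4 contributes 0 + 4 · 1 = 4
p(1) = ⊕ of these = min[8, 11, 7, 1, 4] = 1.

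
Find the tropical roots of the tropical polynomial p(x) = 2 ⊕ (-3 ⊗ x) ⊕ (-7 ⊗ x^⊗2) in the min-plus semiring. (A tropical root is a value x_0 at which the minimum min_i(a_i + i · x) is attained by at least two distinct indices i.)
Roots: {4, 5}

Each tropical root is a break point of the lower envelope of the lines y = a_i + i · x (there are 3 lines, with slopes 0, 1, ..., 2). Only the lines that attain the minimum somewhere contribute to roots; other lines are dominated. Here the surviving (envelope) indices are i = 2, i = 1, i = 0.
Intersections between consecutive envelope lines give the roots: for adjacent envelope indices i < j the intersection is x = (a_i − a_j) / (j − i). Reading off the sorted break points: {4, 5}.
Verification: at each break x_0, at least two indices attain the minimum of min_i(a_i + i · x_0).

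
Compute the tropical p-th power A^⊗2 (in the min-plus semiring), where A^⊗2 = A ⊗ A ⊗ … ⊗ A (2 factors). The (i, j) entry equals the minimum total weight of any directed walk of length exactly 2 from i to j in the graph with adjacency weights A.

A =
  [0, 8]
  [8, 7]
A^⊗2 =
  [0, 8]
  [8, 14]

Each entry (A^⊗2)_ij equals the minimum over all length-2 walks i = v_0 → v_1 → … → v_2 = j of Σ_t A[v_t][v_{t+1}]. For example, for (i, j) = (0, 1) we minimise over 2 possible intermediate vertex sequences; the minimum is 8, attained along the walk 0 → 0 → 1.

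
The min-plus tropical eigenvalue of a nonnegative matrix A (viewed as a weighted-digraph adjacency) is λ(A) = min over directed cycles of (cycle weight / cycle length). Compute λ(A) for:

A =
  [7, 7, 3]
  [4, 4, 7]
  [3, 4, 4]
λ(A) = 3

Enumerate directed cycles and compute their means (weight / length). Sample:
  cycle 0 → 0: weight = 7, length = 1, mean = 7/1 ≈ 7.000
  cycle 1 → 1: weight = 4, length = 1, mean = 4/1 ≈ 4.000
  cycle 2 → 2: weight = 4, length = 1, mean = 4/1 ≈ 4.000
  cycle 0 → 1 → 0: weight = 11, length = 2, mean = 11/2 ≈ 5.500
  cycle 0 → 2 → 0: weight = 6, length = 2, mean = 6/2 ≈ 3.000
  cycle 1 → 0 → 1: weight = 11, length = 2, mean = 11/2 ≈ 5.500
Minimum mean = 3.000, attained e.g. along the cycle 0 → 2 → 0 with weight 6 and length 2. So λ(A) = 6/2 = 3.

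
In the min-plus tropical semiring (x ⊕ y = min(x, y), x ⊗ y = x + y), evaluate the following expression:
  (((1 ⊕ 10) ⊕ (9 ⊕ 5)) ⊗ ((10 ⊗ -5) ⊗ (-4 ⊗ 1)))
(((1 ⊕ 10) ⊕ (9 ⊕ 5)) ⊗ ((10 ⊗ -5) ⊗ (-4 ⊗ 1))) = 3

Expand innermost to outermost. Recall ⊕ takes the minimum of its arguments and ⊗ takes their sum. Working out the expression (((1 ⊕ 10) ⊕ (9 ⊕ 5)) ⊗ ((10 ⊗ -5) ⊗ (-4 ⊗ 1))) gives 3.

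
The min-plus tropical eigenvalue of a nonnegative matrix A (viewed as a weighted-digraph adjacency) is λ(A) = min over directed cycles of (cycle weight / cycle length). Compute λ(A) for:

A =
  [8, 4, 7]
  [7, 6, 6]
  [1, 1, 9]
λ(A) = 7/2

Enumerate directed cycles and compute their means (weight / length). Sample:
  cycle 0 → 0: weight = 8, length = 1, mean = 8/1 ≈ 8.000
  cycle 1 → 1: weight = 6, length = 1, mean = 6/1 ≈ 6.000
  cycle 2 → 2: weight = 9, length = 1, mean = 9/1 ≈ 9.000
  cycle 0 → 1 → 0: weight = 11, length = 2, mean = 11/2 ≈ 5.500
  cycle 0 → 2 → 0: weight = 8, length = 2, mean = 8/2 ≈ 4.000
  cycle 1 → 0 → 1: weight = 11, length = 2, mean = 11/2 ≈ 5.500
Minimum mean = 3.500, attained e.g. along the cycle 1 → 2 → 1 with weight 7 and length 2. So λ(A) = 7/2 = 7/2.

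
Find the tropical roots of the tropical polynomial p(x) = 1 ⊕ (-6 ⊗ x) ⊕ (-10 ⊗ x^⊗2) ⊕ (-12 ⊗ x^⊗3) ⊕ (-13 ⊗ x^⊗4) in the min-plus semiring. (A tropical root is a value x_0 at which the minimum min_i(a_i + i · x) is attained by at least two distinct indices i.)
Roots: {1, 2, 4, 7}

Each tropical root is a break point of the lower envelope of the lines y = a_i + i · x (there are 5 lines, with slopes 0, 1, ..., 4). Only the lines that attain the minimum somewhere contribute to roots; other lines are dominated. Here the surviving (envelope) indices are i = 4, i = 3, i = 2, i = 1, i = 0.
Intersections between consecutive envelope lines give the roots: for adjacent envelope indices i < j the intersection is x = (a_i − a_j) / (j − i). Reading off the sorted break points: {1, 2, 4, 7}.
Verification: at each break x_0, at least two indices attain the minimum of min_i(a_i + i · x_0).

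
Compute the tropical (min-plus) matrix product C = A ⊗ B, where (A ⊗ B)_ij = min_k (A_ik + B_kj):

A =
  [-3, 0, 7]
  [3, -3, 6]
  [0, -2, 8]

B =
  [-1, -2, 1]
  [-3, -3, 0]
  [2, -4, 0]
A ⊗ B =
  [-4, -5, -2]
  [-6, -6, -3]
  [-5, -5, -2]

Apply the min-plus product entry-by-entry:
  C[0][0] = min over k of (A[0][0] + B[0][0] = -3 + -1 = -4, A[0][1] + B[1][0] = 0 + -3 = -3, A[0][2] + B[2][0] = 7 + 2 = 9) = -4 (attained at k = 0)
  C[0][1] = min over k of (A[0][0] + B[0][1] = -3 + -2 = -5, A[0][1] + B[1][1] = 0 + -3 = -3, A[0][2] + B[2][1] = 7 + -4 = 3) = -5 (attained at k = 0)
  C[0][2] = min over k of (A[0][0] + B[0][2] = -3 + 1 = -2, A[0][1] + B[1][2] = 0 + 0 = 0, A[0][2] + B[2][2] = 7 + 0 = 7) = -2 (attained at k = 0)
  C[1][0] = min over k of (A[1][0] + B[0][0] = 3 + -1 = 2, A[1][1] + B[1][0] = -3 + -3 = -6, A[1][2] + B[2][0] = 6 + 2 = 8) = -6 (attained at k = 1)
  C[1][1] = min over k of (A[1][0] + B[0][1] = 3 + -2 = 1, A[1][1] + B[1][1] = -3 + -3 = -6, A[1][2] + B[2][1] = 6 + -4 = 2) = -6 (attained at k = 1)
  C[1][2] = min over k of (A[1][0] + B[0][2] = 3 + 1 = 4, A[1][1] + B[1][2] = -3 + 0 = -3, A[1][2] + B[2][2] = 6 + 0 = 6) = -3 (attained at k = 1)
  C[2][0] = min over k of (A[2][0] + B[0][0] = 0 + -1 = -1, A[2][1] + B[1][0] = -2 + -3 = -5, A[2][2] + B[2][0] = 8 + 2 = 10) = -5 (attained at k = 1)
  C[2][1] = min over k of (A[2][0] + B[0][1] = 0 + -2 = -2, A[2][1] + B[1][1] = -2 + -3 = -5, A[2][2] + B[2][1] = 8 + -4 = 4) = -5 (attained at k = 1)
  C[2][2] = min over k of (A[2][0] + B[0][2] = 0 + 1 = 1, A[2][1] + B[1][2] = -2 + 0 = -2, A[2][2] + B[2][2] = 8 + 0 = 8) = -2 (attained at k = 1)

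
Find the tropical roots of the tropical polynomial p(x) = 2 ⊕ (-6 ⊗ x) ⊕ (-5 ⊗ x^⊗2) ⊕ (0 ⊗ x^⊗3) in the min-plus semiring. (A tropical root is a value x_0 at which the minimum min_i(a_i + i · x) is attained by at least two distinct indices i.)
Roots: {-5, -1, 8}

Each tropical root is a break point of the lower envelope of the lines y = a_i + i · x (there are 4 lines, with slopes 0, 1, ..., 3). Only the lines that attain the minimum somewhere contribute to roots; other lines are dominated. Here the surviving (envelope) indices are i = 3, i = 2, i = 1, i = 0.
Intersections between consecutive envelope lines give the roots: for adjacent envelope indices i < j the intersection is x = (a_i − a_j) / (j − i). Reading off the sorted break points: {-5, -1, 8}.
Verification: at each break x_0, at least two indices attain the minimum of min_i(a_i + i · x_0).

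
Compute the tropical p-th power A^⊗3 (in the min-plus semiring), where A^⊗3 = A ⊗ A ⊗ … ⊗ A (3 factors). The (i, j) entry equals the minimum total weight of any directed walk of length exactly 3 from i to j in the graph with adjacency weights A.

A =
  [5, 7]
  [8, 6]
A^⊗3 =
  [15, 17]
  [18, 18]

Each entry (A^⊗3)_ij equals the minimum over all length-3 walks i = v_0 → v_1 → … → v_3 = j of Σ_t A[v_t][v_{t+1}]. For example, for (i, j) = (0, 1) we minimise over 4 possible intermediate vertex sequences; the minimum is 17, attained along the walk 0 → 0 → 0 → 1.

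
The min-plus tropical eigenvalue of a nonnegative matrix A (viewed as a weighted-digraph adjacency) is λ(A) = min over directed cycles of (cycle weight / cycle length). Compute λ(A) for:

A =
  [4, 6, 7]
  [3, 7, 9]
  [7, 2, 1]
λ(A) = 1

Enumerate directed cycles and compute their means (weight / length). Sample:
  cycle 0 → 0: weight = 4, length = 1, mean = 4/1 ≈ 4.000
  cycle 1 → 1: weight = 7, length = 1, mean = 7/1 ≈ 7.000
  cycle 2 → 2: weight = 1, length = 1, mean = 1/1 ≈ 1.000
  cycle 0 → 1 → 0: weight = 9, length = 2, mean = 9/2 ≈ 4.500
  cycle 0 → 2 → 0: weight = 14, length = 2, mean = 14/2 ≈ 7.000
  cycle 1 → 0 → 1: weight = 9, length = 2, mean = 9/2 ≈ 4.500
Minimum mean = 1.000, attained e.g. along the cycle 2 → 2 with weight 1 and length 1. So λ(A) = 1/1 = 1.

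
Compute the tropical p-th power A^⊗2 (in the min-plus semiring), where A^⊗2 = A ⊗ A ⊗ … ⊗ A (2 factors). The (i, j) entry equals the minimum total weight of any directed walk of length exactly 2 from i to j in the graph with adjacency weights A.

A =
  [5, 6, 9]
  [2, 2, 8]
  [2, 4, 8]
A^⊗2 =
  [8, 8, 14]
  [4, 4, 10]
  [6, 6, 11]

Each entry (A^⊗2)_ij equals the minimum over all length-2 walks i = v_0 → v_1 → … → v_2 = j of Σ_t A[v_t][v_{t+1}]. For example, for (i, j) = (0, 2) we minimise over 3 possible intermediate vertex sequences; the minimum is 14, attained along the walk 0 → 0 → 2.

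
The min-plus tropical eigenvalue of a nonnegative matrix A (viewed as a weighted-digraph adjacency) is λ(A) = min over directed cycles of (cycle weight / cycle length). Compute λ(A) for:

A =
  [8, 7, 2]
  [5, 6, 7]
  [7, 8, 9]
λ(A) = 9/2

Enumerate directed cycles and compute their means (weight / length). Sample:
  cycle 0 → 0: weight = 8, length = 1, mean = 8/1 ≈ 8.000
  cycle 1 → 1: weight = 6, length = 1, mean = 6/1 ≈ 6.000
  cycle 2 → 2: weight = 9, length = 1, mean = 9/1 ≈ 9.000
  cycle 0 → 1 → 0: weight = 12, length = 2, mean = 12/2 ≈ 6.000
  cycle 0 → 2 → 0: weight = 9, length = 2, mean = 9/2 ≈ 4.500
  cycle 1 → 0 → 1: weight = 12, length = 2, mean = 12/2 ≈ 6.000
Minimum mean = 4.500, attained e.g. along the cycle 0 → 2 → 0 with weight 9 and length 2. So λ(A) = 9/2 = 9/2.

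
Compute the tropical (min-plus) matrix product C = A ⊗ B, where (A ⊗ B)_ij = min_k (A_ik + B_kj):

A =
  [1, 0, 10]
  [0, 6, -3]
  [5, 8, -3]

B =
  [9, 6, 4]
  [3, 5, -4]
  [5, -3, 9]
A ⊗ B =
  [3, 5, -4]
  [2, -6, 2]
  [2, -6, 4]

Apply the min-plus product entry-by-entry:
  C[0][0] = min over k of (A[0][0] + B[0][0] = 1 + 9 = 10, A[0][1] + B[1][0] = 0 + 3 = 3, A[0][2] + B[2][0] = 10 + 5 = 15) = 3 (attained at k = 1)
  C[0][1] = min over k of (A[0][0] + B[0][1] = 1 + 6 = 7, A[0][1] + B[1][1] = 0 + 5 = 5, A[0][2] + B[2][1] = 10 + -3 = 7) = 5 (attained at k = 1)
  C[0][2] = min over k of (A[0][0] + B[0][2] = 1 + 4 = 5, A[0][1] + B[1][2] = 0 + -4 = -4, A[0][2] + B[2][2] = 10 + 9 = 19) = -4 (attained at k = 1)
  C[1][0] = min over k of (A[1][0] + B[0][0] = 0 + 9 = 9, A[1][1] + B[1][0] = 6 + 3 = 9, A[1][2] + B[2][0] = -3 + 5 = 2) = 2 (attained at k = 2)
  C[1][1] = min over k of (A[1][0] + B[0][1] = 0 + 6 = 6, A[1][1] + B[1][1] = 6 + 5 = 11, A[1][2] + B[2][1] = -3 + -3 = -6) = -6 (attained at k = 2)
  C[1][2] = min over k of (A[1][0] + B[0][2] = 0 + 4 = 4, A[1][1] + B[1][2] = 6 + -4 = 2, A[1][2] + B[2][2] = -3 + 9 = 6) = 2 (attained at k = 1)
  C[2][0] = min over k of (A[2][0] + B[0][0] = 5 + 9 = 14, A[2][1] + B[1][0] = 8 + 3 = 11, A[2][2] + B[2][0] = -3 + 5 = 2) = 2 (attained at k = 2)
  C[2][1] = min over k of (A[2][0] + B[0][1] = 5 + 6 = 11, A[2][1] + B[1][1] = 8 + 5 = 13, A[2][2] + B[2][1] = -3 + -3 = -6) = -6 (attained at k = 2)
  C[2][2] = min over k of (A[2][0] + B[0][2] = 5 + 4 = 9, A[2][1] + B[1][2] = 8 + -4 = 4, A[2][2] + B[2][2] = -3 + 9 = 6) = 4 (attained at k = 1)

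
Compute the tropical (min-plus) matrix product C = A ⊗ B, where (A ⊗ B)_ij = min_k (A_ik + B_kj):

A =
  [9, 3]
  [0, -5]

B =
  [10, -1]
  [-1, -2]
A ⊗ B =
  [2, 1]
  [-6, -7]

Apply the min-plus product entry-by-entry:
  C[0][0] = min over k of (A[0][0] + B[0][0] = 9 + 10 = 19, A[0][1] + B[1][0] = 3 + -1 = 2) = 2 (attained at k = 1)
  C[0][1] = min over k of (A[0][0] + B[0][1] = 9 + -1 = 8, A[0][1] + B[1][1] = 3 + -2 = 1) = 1 (attained at k = 1)
  C[1][0] = min over k of (A[1][0] + B[0][0] = 0 + 10 = 10, A[1][1] + B[1][0] = -5 + -1 = -6) = -6 (attained at k = 1)
  C[1][1] = min over k of (A[1][0] + B[0][1] = 0 + -1 = -1, A[1][1] + B[1][1] = -5 + -2 = -7) = -7 (attained at k = 1)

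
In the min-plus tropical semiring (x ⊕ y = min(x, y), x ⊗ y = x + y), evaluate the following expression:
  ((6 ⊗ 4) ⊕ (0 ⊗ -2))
((6 ⊗ 4) ⊕ (0 ⊗ -2)) = -2

Expand innermost to outermost. Recall ⊕ takes the minimum of its arguments and ⊗ takes their sum. Working out the expression ((6 ⊗ 4) ⊕ (0 ⊗ -2)) gives -2.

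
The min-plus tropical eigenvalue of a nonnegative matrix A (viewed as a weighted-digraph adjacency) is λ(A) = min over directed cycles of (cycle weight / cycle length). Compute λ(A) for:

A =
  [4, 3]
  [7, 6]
λ(A) = 4

Enumerate directed cycles and compute their means (weight / length). Sample:
  cycle 0 → 0: weight = 4, length = 1, mean = 4/1 ≈ 4.000
  cycle 1 → 1: weight = 6, length = 1, mean = 6/1 ≈ 6.000
  cycle 0 → 1 → 0: weight = 10, length = 2, mean = 10/2 ≈ 5.000
  cycle 1 → 0 → 1: weight = 10, length = 2, mean = 10/2 ≈ 5.000
Minimum mean = 4.000, attained e.g. along the cycle 0 → 0 with weight 4 and length 1. So λ(A) = 4/1 = 4.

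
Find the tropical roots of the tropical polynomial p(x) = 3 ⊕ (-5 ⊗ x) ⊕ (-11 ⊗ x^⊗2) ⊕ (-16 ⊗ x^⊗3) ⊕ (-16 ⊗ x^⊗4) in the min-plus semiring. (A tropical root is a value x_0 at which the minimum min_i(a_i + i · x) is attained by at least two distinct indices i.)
Roots: {0, 5, 6, 8}

Each tropical root is a break point of the lower envelope of the lines y = a_i + i · x (there are 5 lines, with slopes 0, 1, ..., 4). Only the lines that attain the minimum somewhere contribute to roots; other lines are dominated. Here the surviving (envelope) indices are i = 4, i = 3, i = 2, i = 1, i = 0.
Intersections between consecutive envelope lines give the roots: for adjacent envelope indices i < j the intersection is x = (a_i − a_j) / (j − i). Reading off the sorted break points: {0, 5, 6, 8}.
Verification: at each break x_0, at least two indices attain the minimum of min_i(a_i + i · x_0).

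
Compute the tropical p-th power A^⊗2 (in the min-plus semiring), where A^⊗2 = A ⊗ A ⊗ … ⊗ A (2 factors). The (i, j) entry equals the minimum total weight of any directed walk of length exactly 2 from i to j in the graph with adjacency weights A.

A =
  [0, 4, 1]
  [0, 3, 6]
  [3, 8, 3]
A^⊗2 =
  [0, 4, 1]
  [0, 4, 1]
  [3, 7, 4]

Each entry (A^⊗2)_ij equals the minimum over all length-2 walks i = v_0 → v_1 → … → v_2 = j of Σ_t A[v_t][v_{t+1}]. For example, for (i, j) = (0, 2) we minimise over 3 possible intermediate vertex sequences; the minimum is 1, attained along the walk 0 → 0 → 2.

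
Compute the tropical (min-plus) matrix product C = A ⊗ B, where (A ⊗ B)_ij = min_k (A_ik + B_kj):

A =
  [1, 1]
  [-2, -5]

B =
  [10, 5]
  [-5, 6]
A ⊗ B =
  [-4, 6]
  [-10, 1]

Apply the min-plus product entry-by-entry:
  C[0][0] = min over k of (A[0][0] + B[0][0] = 1 + 10 = 11, A[0][1] + B[1][0] = 1 + -5 = -4) = -4 (attained at k = 1)
  C[0][1] = min over k of (A[0][0] + B[0][1] = 1 + 5 = 6, A[0][1] + B[1][1] = 1 + 6 = 7) = 6 (attained at k = 0)
  C[1][0] = min over k of (A[1][0] + B[0][0] = -2 + 10 = 8, A[1][1] + B[1][0] = -5 + -5 = -10) = -10 (attained at k = 1)
  C[1][1] = min over k of (A[1][0] + B[0][1] = -2 + 5 = 3, A[1][1] + B[1][1] = -5 + 6 = 1) = 1 (attained at k = 1)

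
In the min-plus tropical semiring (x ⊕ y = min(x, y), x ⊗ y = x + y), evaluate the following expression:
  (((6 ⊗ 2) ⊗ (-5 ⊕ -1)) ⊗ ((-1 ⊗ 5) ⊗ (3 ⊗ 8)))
(((6 ⊗ 2) ⊗ (-5 ⊕ -1)) ⊗ ((-1 ⊗ 5) ⊗ (3 ⊗ 8))) = 18

Expand innermost to outermost. Recall ⊕ takes the minimum of its arguments and ⊗ takes their sum. Working out the expression (((6 ⊗ 2) ⊗ (-5 ⊕ -1)) ⊗ ((-1 ⊗ 5) ⊗ (3 ⊗ 8))) gives 18.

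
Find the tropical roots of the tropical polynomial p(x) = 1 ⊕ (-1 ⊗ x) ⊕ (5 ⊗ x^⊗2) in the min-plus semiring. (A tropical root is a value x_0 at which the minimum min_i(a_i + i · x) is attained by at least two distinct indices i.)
Roots: {-6, 2}

Each tropical root is a break point of the lower envelope of the lines y = a_i + i · x (there are 3 lines, with slopes 0, 1, ..., 2). Only the lines that attain the minimum somewhere contribute to roots; other lines are dominated. Here the surviving (envelope) indices are i = 2, i = 1, i = 0.
Intersections between consecutive envelope lines give the roots: for adjacent envelope indices i < j the intersection is x = (a_i − a_j) / (j − i). Reading off the sorted break points: {-6, 2}.
Verification: at each break x_0, at least two indices attain the minimum of min_i(a_i + i · x_0).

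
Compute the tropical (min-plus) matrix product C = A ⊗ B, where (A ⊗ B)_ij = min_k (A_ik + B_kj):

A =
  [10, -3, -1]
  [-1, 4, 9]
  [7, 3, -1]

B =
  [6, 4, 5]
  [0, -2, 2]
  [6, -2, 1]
A ⊗ B =
  [-3, -5, -1]
  [4, 2, 4]
  [3, -3, 0]

Apply the min-plus product entry-by-entry:
  C[0][0] = min over k of (A[0][0] + B[0][0] = 10 + 6 = 16, A[0][1] + B[1][0] = -3 + 0 = -3, A[0][2] + B[2][0] = -1 + 6 = 5) = -3 (attained at k = 1)
  C[0][1] = min over k of (A[0][0] + B[0][1] = 10 + 4 = 14, A[0][1] + B[1][1] = -3 + -2 = -5, A[0][2] + B[2][1] = -1 + -2 = -3) = -5 (attained at k = 1)
  C[0][2] = min over k of (A[0][0] + B[0][2] = 10 + 5 = 15, A[0][1] + B[1][2] = -3 + 2 = -1, A[0][2] + B[2][2] = -1 + 1 = 0) = -1 (attained at k = 1)
  C[1][0] = min over k of (A[1][0] + B[0][0] = -1 + 6 = 5, A[1][1] + B[1][0] = 4 + 0 = 4, A[1][2] + B[2][0] = 9 + 6 = 15) = 4 (attained at k = 1)
  C[1][1] = min over k of (A[1][0] + B[0][1] = -1 + 4 = 3, A[1][1] + B[1][1] = 4 + -2 = 2, A[1][2] + B[2][1] = 9 + -2 = 7) = 2 (attained at k = 1)
  C[1][2] = min over k of (A[1][0] + B[0][2] = -1 + 5 = 4, A[1][1] + B[1][2] = 4 + 2 = 6, A[1][2] + B[2][2] = 9 + 1 = 10) = 4 (attained at k = 0)
  C[2][0] = min over k of (A[2][0] + B[0][0] = 7 + 6 = 13, A[2][1] + B[1][0] = 3 + 0 = 3, A[2][2] + B[2][0] = -1 + 6 = 5) = 3 (attained at k = 1)
  C[2][1] = min over k of (A[2][0] + B[0][1] = 7 + 4 = 11, A[2][1] + B[1][1] = 3 + -2 = 1, A[2][2] + B[2][1] = -1 + -2 = -3) = -3 (attained at k = 2)
  C[2][2] = min over k of (A[2][0] + B[0][2] = 7 + 5 = 12, A[2][1] + B[1][2] = 3 + 2 = 5, A[2][2] + B[2][2] = -1 + 1 = 0) = 0 (attained at k = 2)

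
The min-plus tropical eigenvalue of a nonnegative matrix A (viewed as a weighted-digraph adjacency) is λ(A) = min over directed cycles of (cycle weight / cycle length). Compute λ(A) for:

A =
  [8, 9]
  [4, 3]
λ(A) = 3

Enumerate directed cycles and compute their means (weight / length). Sample:
  cycle 0 → 0: weight = 8, length = 1, mean = 8/1 ≈ 8.000
  cycle 1 → 1: weight = 3, length = 1, mean = 3/1 ≈ 3.000
  cycle 0 → 1 → 0: weight = 13, length = 2, mean = 13/2 ≈ 6.500
  cycle 1 → 0 → 1: weight = 13, length = 2, mean = 13/2 ≈ 6.500
Minimum mean = 3.000, attained e.g. along the cycle 1 → 1 with weight 3 and length 1. So λ(A) = 3/1 = 3.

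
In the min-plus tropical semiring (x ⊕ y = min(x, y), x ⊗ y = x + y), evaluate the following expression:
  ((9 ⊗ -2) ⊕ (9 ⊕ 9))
((9 ⊗ -2) ⊕ (9 ⊕ 9)) = 7

Expand innermost to outermost. Recall ⊕ takes the minimum of its arguments and ⊗ takes their sum. Working out the expression ((9 ⊗ -2) ⊕ (9 ⊕ 9)) gives 7.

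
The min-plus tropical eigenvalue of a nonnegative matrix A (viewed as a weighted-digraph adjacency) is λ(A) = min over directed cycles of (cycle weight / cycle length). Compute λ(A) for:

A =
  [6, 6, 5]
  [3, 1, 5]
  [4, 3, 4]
λ(A) = 1

Enumerate directed cycles and compute their means (weight / length). Sample:
  cycle 0 → 0: weight = 6, length = 1, mean = 6/1 ≈ 6.000
  cycle 1 → 1: weight = 1, length = 1, mean = 1/1 ≈ 1.000
  cycle 2 → 2: weight = 4, length = 1, mean = 4/1 ≈ 4.000
  cycle 0 → 1 → 0: weight = 9, length = 2, mean = 9/2 ≈ 4.500
  cycle 0 → 2 → 0: weight = 9, length = 2, mean = 9/2 ≈ 4.500
  cycle 1 → 0 → 1: weight = 9, length = 2, mean = 9/2 ≈ 4.500
Minimum mean = 1.000, attained e.g. along the cycle 1 → 1 with weight 1 and length 1. So λ(A) = 1/1 = 1.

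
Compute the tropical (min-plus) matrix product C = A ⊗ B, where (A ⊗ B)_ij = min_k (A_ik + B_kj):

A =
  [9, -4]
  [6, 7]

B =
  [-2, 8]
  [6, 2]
A ⊗ B =
  [2, -2]
  [4, 9]

Apply the min-plus product entry-by-entry:
  C[0][0] = min over k of (A[0][0] + B[0][0] = 9 + -2 = 7, A[0][1] + B[1][0] = -4 + 6 = 2) = 2 (attained at k = 1)
  C[0][1] = min over k of (A[0][0] + B[0][1] = 9 + 8 = 17, A[0][1] + B[1][1] = -4 + 2 = -2) = -2 (attained at k = 1)
  C[1][0] = min over k of (A[1][0] + B[0][0] = 6 + -2 = 4, A[1][1] + B[1][0] = 7 + 6 = 13) = 4 (attained at k = 0)
  C[1][1] = min over k of (A[1][0] + B[0][1] = 6 + 8 = 14, A[1][1] + B[1][1] = 7 + 2 = 9) = 9 (attained at k = 1)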